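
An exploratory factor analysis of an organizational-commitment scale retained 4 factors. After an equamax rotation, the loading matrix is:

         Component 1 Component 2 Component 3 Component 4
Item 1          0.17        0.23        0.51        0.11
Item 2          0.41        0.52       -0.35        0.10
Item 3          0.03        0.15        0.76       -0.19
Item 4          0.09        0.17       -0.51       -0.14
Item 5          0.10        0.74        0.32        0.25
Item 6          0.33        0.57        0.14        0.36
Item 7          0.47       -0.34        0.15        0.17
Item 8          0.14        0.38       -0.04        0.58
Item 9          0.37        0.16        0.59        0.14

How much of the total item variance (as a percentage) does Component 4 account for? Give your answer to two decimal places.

SS loadings for Component 4 = 0.11² + 0.10² + (-0.19)² + (-0.14)² + 0.25² + 0.36² + 0.17² + 0.58² + 0.14² = 0.6548
With 9 standardized items, total variance = 9. Proportion = 0.6548/9 = 0.0728 → 7.28%.

7.28%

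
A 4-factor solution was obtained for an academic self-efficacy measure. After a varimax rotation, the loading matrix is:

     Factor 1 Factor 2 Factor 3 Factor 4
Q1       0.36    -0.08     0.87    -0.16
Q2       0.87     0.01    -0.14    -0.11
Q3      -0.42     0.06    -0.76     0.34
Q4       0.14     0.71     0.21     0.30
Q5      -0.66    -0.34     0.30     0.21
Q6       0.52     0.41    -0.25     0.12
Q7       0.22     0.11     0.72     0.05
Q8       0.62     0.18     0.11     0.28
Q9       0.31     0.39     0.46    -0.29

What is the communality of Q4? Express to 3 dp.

0.658

h² = 0.14² + 0.71² + 0.21² + 0.30² = 0.0196 + 0.5041 + 0.0441 + 0.0900 = 0.6578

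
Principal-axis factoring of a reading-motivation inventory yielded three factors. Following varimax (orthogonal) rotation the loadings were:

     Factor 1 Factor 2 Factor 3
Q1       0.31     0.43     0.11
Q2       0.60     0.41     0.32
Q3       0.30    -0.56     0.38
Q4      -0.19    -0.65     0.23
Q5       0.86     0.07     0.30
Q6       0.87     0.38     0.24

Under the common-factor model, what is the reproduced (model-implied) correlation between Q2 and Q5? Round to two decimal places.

0.64

r̂ = Σ λ_i·λ_j across factors = (0.60)(0.86) + (0.41)(0.07) + (0.32)(0.30)
  = +0.5160 +0.0287 +0.0960 = 0.6407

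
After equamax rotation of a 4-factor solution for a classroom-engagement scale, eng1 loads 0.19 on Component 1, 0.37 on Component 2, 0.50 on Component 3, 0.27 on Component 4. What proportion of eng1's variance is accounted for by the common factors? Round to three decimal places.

0.496

h² = 0.19² + 0.37² + 0.50² + 0.27² = 0.0361 + 0.1369 + 0.2500 + 0.0729 = 0.4959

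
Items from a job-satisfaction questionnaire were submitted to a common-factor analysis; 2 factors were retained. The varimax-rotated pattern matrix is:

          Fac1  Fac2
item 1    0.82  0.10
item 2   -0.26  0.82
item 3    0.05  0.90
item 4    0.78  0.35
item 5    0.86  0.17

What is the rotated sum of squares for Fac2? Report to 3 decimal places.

1.644

SS loadings for Fac2 = 0.10² + 0.82² + 0.90² + 0.35² + 0.17² = 0.0100 + 0.6724 + 0.8100 + 0.1225 + 0.0289 = 1.6438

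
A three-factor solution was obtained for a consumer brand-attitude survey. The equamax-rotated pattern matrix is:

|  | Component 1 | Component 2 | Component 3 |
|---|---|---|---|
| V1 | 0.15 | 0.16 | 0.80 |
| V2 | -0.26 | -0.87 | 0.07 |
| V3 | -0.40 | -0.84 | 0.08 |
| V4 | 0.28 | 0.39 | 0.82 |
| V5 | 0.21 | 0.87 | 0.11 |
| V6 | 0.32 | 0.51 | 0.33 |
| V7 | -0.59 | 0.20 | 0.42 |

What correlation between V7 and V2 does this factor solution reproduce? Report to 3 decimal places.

r̂ = Σ λ_i·λ_j across factors = (-0.59)(-0.26) + (0.20)(-0.87) + (0.42)(0.07)
  = +0.1534 -0.1740 +0.0294 = 0.0088

0.009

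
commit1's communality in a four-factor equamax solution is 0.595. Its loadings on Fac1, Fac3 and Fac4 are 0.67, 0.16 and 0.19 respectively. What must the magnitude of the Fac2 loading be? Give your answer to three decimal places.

0.291

Under orthogonal rotation h² = Σλ², so λ_Fac2² = h² − (0.5106) = 0.595 − 0.5106 = 0.0844.
|λ| = √0.0844 = 0.2905.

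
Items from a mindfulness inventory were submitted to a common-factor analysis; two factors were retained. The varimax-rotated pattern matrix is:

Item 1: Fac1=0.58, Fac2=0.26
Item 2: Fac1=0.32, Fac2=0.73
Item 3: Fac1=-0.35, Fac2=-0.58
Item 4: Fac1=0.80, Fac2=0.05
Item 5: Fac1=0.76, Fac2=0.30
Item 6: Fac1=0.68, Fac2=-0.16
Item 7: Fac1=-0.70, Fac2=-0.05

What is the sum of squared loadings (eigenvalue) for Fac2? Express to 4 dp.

1.0575

SS loadings for Fac2 = 0.26² + 0.73² + (-0.58)² + 0.05² + 0.30² + (-0.16)² + (-0.05)² = 0.0676 + 0.5329 + 0.3364 + 0.0025 + 0.0900 + 0.0256 + 0.0025 = 1.0575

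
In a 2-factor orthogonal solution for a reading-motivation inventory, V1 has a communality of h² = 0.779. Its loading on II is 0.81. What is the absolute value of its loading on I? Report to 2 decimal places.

0.35

Under orthogonal rotation h² = Σλ², so λ_I² = h² − (0.6561) = 0.779 − 0.6561 = 0.1229.
|λ| = √0.1229 = 0.3506.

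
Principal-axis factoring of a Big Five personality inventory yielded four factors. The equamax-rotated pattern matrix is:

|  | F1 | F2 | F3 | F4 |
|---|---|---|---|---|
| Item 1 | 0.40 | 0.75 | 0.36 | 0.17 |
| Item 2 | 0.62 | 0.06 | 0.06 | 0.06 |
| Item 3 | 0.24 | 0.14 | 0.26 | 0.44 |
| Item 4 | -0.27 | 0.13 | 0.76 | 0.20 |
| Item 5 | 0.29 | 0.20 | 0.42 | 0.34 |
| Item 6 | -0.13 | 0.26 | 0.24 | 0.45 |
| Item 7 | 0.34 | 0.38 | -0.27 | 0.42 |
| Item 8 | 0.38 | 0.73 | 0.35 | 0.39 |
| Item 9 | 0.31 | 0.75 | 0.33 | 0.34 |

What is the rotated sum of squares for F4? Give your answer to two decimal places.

1.03

SS loadings for F4 = 0.17² + 0.06² + 0.44² + 0.20² + 0.34² + 0.45² + 0.42² + 0.39² + 0.34² = 0.0289 + 0.0036 + 0.1936 + 0.0400 + 0.1156 + 0.2025 + 0.1764 + 0.1521 + 0.1156 = 1.0283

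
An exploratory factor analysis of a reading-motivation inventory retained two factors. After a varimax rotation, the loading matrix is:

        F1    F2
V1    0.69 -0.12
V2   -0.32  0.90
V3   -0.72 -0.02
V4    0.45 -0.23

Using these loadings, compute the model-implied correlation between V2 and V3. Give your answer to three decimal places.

0.212

r̂ = Σ λ_i·λ_j across factors = (-0.32)(-0.72) + (0.90)(-0.02)
  = +0.2304 -0.0180 = 0.2124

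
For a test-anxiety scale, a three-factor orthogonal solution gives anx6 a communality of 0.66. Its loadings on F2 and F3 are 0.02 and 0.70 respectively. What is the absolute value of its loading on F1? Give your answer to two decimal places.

Under orthogonal rotation h² = Σλ², so λ_F1² = h² − (0.4904) = 0.66 − 0.4904 = 0.1696.
|λ| = √0.1696 = 0.4118.

0.41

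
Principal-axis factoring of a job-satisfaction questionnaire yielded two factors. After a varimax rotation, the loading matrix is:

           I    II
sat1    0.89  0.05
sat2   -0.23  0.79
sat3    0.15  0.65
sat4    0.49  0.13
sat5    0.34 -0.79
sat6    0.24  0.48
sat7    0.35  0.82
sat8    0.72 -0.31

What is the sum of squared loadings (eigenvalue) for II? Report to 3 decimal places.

2.689

SS loadings for II = 0.05² + 0.79² + 0.65² + 0.13² + (-0.79)² + 0.48² + 0.82² + (-0.31)² = 0.0025 + 0.6241 + 0.4225 + 0.0169 + 0.6241 + 0.2304 + 0.6724 + 0.0961 = 2.6890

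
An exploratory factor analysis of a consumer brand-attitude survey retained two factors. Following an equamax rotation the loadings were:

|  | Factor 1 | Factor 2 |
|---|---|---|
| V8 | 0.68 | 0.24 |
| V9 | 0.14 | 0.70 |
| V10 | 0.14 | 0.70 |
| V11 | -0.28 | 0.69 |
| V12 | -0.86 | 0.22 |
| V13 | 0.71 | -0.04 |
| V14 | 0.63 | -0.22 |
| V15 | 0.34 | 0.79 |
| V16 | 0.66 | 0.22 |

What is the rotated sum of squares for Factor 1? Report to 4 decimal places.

2.7718

SS loadings for Factor 1 = 0.68² + 0.14² + 0.14² + (-0.28)² + (-0.86)² + 0.71² + 0.63² + 0.34² + 0.66² = 0.4624 + 0.0196 + 0.0196 + 0.0784 + 0.7396 + 0.5041 + 0.3969 + 0.1156 + 0.4356 = 2.7718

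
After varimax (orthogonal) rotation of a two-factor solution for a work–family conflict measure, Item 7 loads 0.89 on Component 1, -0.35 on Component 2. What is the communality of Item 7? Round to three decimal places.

h² = 0.89² + (-0.35)² = 0.7921 + 0.1225 = 0.9146

0.915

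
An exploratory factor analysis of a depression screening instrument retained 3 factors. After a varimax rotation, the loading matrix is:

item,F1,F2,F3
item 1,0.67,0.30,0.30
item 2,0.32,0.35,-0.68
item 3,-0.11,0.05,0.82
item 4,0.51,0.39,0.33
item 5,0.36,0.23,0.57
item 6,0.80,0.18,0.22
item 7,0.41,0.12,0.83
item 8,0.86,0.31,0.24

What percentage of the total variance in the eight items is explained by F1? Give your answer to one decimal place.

31.3%

SS loadings for F1 = 0.67² + 0.32² + (-0.11)² + 0.51² + 0.36² + 0.80² + 0.41² + 0.86² = 2.5008
With 8 standardized items, total variance = 8. Proportion = 2.5008/8 = 0.3126 → 31.26%.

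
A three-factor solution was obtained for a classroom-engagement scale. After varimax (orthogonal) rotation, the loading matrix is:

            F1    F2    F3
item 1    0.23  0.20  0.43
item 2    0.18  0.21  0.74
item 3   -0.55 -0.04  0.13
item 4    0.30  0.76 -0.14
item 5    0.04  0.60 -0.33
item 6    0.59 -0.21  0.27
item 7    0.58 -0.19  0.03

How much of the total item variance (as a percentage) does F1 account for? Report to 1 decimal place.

16.6%

SS loadings for F1 = 0.23² + 0.18² + (-0.55)² + 0.30² + 0.04² + 0.59² + 0.58² = 1.1639
With 7 standardized items, total variance = 7. Proportion = 1.1639/7 = 0.1663 → 16.63%.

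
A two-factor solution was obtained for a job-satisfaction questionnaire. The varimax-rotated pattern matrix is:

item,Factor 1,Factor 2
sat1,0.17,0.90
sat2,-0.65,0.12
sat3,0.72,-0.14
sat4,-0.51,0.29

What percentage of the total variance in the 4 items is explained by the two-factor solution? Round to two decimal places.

Communalities: 0.8389, 0.4369, 0.5380, 0.3442; Σh² = 2.1580.
Total variance with 4 standardized items is 4, so the solution explains 2.1580/4 = 0.5395 = 53.95%.

53.95%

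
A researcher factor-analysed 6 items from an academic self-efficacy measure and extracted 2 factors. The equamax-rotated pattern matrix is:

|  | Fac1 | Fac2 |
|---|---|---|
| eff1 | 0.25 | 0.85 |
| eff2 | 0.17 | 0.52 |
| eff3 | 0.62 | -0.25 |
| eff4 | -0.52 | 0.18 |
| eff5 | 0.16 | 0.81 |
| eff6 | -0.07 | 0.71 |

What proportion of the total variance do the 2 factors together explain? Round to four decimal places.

SS loadings by factor: 0.7767, 2.2480; total = 3.0247.
Total variance with 6 standardized items is 6, so the solution explains 3.0247/6 = 0.5041.

0.5041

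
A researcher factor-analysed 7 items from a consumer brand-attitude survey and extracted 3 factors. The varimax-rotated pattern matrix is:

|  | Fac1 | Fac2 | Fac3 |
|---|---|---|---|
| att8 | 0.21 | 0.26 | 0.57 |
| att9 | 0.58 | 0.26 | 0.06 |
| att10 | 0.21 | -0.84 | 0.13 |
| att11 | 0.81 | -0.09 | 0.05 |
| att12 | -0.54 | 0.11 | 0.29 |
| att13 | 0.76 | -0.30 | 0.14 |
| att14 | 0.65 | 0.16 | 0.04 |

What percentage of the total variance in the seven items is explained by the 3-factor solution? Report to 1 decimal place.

SS loadings by factor: 2.3724, 0.9766, 0.4532; total = 3.8022.
Total variance with 7 standardized items is 7, so the solution explains 3.8022/7 = 0.5432 = 54.32%.

54.3%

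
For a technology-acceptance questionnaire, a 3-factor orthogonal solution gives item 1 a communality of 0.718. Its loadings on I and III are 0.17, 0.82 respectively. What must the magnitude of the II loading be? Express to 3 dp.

0.129

Under orthogonal rotation h² = Σλ², so λ_II² = h² − (0.7013) = 0.718 − 0.7013 = 0.0167.
|λ| = √0.0167 = 0.1292.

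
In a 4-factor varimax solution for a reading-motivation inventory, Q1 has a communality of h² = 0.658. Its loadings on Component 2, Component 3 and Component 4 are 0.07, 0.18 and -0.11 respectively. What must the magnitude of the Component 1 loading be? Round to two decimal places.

Under orthogonal rotation h² = Σλ², so λ_Component 1² = h² − (0.0494) = 0.658 − 0.0494 = 0.6086.
|λ| = √0.6086 = 0.7801.

0.78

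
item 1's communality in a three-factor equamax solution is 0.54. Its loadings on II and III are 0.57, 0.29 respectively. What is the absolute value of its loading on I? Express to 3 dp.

Under orthogonal rotation h² = Σλ², so λ_I² = h² − (0.4090) = 0.54 − 0.4090 = 0.1310.
|λ| = √0.1310 = 0.3619.

0.362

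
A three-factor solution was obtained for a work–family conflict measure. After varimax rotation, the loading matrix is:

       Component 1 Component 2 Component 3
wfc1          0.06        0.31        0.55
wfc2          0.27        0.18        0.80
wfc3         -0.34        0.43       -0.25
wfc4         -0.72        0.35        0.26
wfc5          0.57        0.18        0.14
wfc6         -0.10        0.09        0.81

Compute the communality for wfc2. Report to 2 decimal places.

0.75

h² = 0.27² + 0.18² + 0.80² = 0.0729 + 0.0324 + 0.6400 = 0.7453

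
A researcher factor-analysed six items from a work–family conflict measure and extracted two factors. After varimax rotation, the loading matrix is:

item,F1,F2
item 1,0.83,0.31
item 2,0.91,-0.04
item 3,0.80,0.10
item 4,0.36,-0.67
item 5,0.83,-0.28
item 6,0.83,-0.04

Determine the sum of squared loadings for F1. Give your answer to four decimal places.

SS loadings for F1 = 0.83² + 0.91² + 0.80² + 0.36² + 0.83² + 0.83² = 0.6889 + 0.8281 + 0.6400 + 0.1296 + 0.6889 + 0.6889 = 3.6644

3.6644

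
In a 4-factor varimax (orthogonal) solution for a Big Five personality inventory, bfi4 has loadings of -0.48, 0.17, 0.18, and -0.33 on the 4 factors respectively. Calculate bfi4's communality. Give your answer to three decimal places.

0.401

h² = (-0.48)² + 0.17² + 0.18² + (-0.33)² = 0.2304 + 0.0289 + 0.0324 + 0.1089 = 0.4006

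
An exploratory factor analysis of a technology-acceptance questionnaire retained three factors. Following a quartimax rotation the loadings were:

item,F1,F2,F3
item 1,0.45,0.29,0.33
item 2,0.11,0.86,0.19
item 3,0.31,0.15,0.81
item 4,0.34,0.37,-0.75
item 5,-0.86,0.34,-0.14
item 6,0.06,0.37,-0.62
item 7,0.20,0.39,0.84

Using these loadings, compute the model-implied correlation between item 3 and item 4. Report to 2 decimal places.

r̂ = Σ λ_i·λ_j across factors = (0.31)(0.34) + (0.15)(0.37) + (0.81)(-0.75)
  = +0.1054 +0.0555 -0.6075 = -0.4466

-0.45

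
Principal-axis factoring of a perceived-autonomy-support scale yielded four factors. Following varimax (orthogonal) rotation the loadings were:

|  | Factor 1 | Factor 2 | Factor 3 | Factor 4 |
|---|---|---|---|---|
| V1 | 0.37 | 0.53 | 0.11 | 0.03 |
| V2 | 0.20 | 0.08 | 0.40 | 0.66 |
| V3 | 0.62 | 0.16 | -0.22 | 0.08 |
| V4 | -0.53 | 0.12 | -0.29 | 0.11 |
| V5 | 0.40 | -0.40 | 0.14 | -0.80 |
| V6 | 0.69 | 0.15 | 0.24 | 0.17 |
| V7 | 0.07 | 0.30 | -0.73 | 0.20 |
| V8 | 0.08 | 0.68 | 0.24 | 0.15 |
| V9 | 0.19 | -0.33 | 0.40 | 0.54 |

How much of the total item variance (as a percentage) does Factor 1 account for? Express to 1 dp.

17.0%

SS loadings for Factor 1 = 0.37² + 0.20² + 0.62² + (-0.53)² + 0.40² + 0.69² + 0.07² + 0.08² + 0.19² = 1.5257
With 9 standardized items, total variance = 9. Proportion = 1.5257/9 = 0.1695 → 16.95%.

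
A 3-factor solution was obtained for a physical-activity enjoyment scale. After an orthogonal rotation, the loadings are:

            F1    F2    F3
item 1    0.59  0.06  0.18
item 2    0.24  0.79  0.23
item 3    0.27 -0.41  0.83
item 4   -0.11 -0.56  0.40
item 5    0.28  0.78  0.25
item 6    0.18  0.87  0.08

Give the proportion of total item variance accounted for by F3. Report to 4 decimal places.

SS loadings for F3 = 0.18² + 0.23² + 0.83² + 0.40² + 0.25² + 0.08² = 1.0031
Proportion of variance = 1.0031 / 6 = 0.1672.

0.1672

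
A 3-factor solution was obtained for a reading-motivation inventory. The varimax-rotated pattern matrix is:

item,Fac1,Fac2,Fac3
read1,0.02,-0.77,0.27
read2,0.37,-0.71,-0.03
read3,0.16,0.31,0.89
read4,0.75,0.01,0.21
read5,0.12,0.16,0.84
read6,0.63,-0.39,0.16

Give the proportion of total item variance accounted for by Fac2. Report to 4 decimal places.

SS loadings for Fac2 = (-0.77)² + (-0.71)² + 0.31² + 0.01² + 0.16² + (-0.39)² = 1.3709
Proportion of variance = 1.3709 / 6 = 0.2285.

0.2285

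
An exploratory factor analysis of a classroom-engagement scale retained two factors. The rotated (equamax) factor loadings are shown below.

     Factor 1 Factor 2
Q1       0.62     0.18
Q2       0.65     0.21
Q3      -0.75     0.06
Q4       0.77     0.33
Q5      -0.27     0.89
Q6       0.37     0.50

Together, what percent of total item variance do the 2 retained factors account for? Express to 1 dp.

SS loadings by factor: 2.1721, 1.2311; total = 3.4032.
Total variance with 6 standardized items is 6, so the solution explains 3.4032/6 = 0.5672 = 56.72%.

56.7%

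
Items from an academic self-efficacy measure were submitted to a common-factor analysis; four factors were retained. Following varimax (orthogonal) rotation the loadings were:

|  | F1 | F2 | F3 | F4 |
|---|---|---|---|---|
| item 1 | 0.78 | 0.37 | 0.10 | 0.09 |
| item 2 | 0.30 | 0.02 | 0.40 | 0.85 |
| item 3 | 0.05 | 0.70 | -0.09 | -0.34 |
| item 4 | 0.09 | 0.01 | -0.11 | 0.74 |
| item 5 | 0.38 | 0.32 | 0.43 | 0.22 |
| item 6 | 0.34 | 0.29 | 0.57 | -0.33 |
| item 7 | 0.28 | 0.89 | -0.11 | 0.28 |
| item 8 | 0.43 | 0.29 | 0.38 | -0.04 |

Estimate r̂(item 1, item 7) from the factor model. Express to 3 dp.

0.562

r̂ = Σ λ_i·λ_j across factors = (0.78)(0.28) + (0.37)(0.89) + (0.10)(-0.11) + (0.09)(0.28)
  = +0.2184 +0.3293 -0.0110 +0.0252 = 0.5619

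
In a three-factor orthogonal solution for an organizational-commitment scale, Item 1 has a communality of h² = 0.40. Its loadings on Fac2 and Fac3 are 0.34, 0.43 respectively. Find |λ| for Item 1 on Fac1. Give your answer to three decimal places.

0.315

Under orthogonal rotation h² = Σλ², so λ_Fac1² = h² − (0.3005) = 0.40 − 0.3005 = 0.0995.
|λ| = √0.0995 = 0.3154.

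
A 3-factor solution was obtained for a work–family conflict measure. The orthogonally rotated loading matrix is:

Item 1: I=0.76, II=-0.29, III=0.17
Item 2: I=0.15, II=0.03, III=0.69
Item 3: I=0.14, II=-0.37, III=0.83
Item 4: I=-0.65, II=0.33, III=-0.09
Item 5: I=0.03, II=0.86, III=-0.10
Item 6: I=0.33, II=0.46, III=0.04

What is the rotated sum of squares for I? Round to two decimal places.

1.15

SS loadings for I = 0.76² + 0.15² + 0.14² + (-0.65)² + 0.03² + 0.33² = 0.5776 + 0.0225 + 0.0196 + 0.4225 + 0.0009 + 0.1089 = 1.1520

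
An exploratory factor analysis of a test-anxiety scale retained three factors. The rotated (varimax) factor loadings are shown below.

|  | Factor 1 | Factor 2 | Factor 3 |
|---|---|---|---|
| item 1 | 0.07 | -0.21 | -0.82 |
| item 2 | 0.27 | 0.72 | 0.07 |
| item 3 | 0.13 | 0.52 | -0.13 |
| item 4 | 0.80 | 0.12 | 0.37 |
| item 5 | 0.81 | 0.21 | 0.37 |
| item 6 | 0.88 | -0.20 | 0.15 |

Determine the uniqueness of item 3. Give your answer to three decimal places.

0.696

h² = 0.13² + 0.52² + (-0.13)² = 0.0169 + 0.2704 + 0.0169 = 0.3042
Uniqueness u² = 1 − h² = 1 − 0.3042 = 0.6958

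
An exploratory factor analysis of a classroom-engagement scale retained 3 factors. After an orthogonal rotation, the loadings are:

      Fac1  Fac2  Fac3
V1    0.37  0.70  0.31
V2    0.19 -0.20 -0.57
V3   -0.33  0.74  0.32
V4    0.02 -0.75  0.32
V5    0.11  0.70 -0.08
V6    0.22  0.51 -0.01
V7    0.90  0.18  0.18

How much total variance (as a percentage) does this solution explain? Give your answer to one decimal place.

Communalities: 0.7230, 0.4010, 0.7589, 0.6653, 0.5085, 0.3086, 0.8748; Σh² = 4.2401.
Total variance with 7 standardized items is 7, so the solution explains 4.2401/7 = 0.6057 = 60.57%.

60.6%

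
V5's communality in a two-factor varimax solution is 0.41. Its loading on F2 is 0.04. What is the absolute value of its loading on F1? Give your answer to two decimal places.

0.64

Under orthogonal rotation h² = Σλ², so λ_F1² = h² − (0.0016) = 0.41 − 0.0016 = 0.4084.
|λ| = √0.4084 = 0.6391.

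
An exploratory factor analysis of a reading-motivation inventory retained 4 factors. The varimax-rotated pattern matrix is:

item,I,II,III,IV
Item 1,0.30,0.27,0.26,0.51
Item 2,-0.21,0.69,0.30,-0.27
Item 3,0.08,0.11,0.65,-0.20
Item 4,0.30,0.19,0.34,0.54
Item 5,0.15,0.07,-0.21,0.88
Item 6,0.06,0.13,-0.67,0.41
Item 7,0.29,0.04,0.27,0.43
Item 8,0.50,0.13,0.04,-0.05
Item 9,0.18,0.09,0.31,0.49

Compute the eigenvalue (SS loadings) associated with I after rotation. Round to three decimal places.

SS loadings for I = 0.30² + (-0.21)² + 0.08² + 0.30² + 0.15² + 0.06² + 0.29² + 0.50² + 0.18² = 0.0900 + 0.0441 + 0.0064 + 0.0900 + 0.0225 + 0.0036 + 0.0841 + 0.2500 + 0.0324 = 0.6231

0.623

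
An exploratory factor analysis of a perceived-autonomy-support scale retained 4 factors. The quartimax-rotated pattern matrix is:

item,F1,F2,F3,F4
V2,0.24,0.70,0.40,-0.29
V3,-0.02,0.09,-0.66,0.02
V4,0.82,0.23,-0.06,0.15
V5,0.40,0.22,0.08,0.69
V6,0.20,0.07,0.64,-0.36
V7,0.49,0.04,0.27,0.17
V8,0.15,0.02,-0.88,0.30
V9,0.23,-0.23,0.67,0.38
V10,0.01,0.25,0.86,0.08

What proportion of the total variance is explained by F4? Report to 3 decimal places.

0.109

SS loadings for F4 = (-0.29)² + 0.02² + 0.15² + 0.69² + (-0.36)² + 0.17² + 0.30² + 0.38² + 0.08² = 0.9824
Proportion of variance = 0.9824 / 9 = 0.1092.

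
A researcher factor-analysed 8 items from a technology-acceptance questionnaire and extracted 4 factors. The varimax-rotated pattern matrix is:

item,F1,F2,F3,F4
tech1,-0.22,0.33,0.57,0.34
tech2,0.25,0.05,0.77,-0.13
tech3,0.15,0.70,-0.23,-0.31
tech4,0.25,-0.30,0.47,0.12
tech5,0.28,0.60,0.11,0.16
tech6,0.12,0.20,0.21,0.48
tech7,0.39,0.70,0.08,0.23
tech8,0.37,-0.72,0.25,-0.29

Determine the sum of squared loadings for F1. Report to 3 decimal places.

0.578

SS loadings for F1 = (-0.22)² + 0.25² + 0.15² + 0.25² + 0.28² + 0.12² + 0.39² + 0.37² = 0.0484 + 0.0625 + 0.0225 + 0.0625 + 0.0784 + 0.0144 + 0.1521 + 0.1369 = 0.5777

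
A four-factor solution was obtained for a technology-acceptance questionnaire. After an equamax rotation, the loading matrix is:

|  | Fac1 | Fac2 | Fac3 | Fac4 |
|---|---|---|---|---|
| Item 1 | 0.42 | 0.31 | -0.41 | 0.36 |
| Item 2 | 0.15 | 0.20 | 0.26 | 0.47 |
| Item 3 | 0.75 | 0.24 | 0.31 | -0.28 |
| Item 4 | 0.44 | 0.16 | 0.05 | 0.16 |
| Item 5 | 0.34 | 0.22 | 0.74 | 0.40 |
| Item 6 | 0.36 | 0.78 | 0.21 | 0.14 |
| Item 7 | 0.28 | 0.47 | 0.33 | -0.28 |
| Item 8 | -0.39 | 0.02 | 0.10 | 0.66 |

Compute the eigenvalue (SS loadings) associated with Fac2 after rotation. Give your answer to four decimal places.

SS loadings for Fac2 = 0.31² + 0.20² + 0.24² + 0.16² + 0.22² + 0.78² + 0.47² + 0.02² = 0.0961 + 0.0400 + 0.0576 + 0.0256 + 0.0484 + 0.6084 + 0.2209 + 0.0004 = 1.0974

1.0974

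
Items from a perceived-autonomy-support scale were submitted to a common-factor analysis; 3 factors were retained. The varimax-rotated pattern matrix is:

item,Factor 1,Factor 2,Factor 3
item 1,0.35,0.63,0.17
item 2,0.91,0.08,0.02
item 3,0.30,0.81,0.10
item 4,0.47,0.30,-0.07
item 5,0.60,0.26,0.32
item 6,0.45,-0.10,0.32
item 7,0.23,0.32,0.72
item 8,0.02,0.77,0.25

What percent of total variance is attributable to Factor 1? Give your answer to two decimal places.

SS loadings for Factor 1 = 0.35² + 0.91² + 0.30² + 0.47² + 0.60² + 0.45² + 0.23² + 0.02² = 1.8773
With 8 standardized items, total variance = 8. Proportion = 1.8773/8 = 0.2347 → 23.47%.

23.47%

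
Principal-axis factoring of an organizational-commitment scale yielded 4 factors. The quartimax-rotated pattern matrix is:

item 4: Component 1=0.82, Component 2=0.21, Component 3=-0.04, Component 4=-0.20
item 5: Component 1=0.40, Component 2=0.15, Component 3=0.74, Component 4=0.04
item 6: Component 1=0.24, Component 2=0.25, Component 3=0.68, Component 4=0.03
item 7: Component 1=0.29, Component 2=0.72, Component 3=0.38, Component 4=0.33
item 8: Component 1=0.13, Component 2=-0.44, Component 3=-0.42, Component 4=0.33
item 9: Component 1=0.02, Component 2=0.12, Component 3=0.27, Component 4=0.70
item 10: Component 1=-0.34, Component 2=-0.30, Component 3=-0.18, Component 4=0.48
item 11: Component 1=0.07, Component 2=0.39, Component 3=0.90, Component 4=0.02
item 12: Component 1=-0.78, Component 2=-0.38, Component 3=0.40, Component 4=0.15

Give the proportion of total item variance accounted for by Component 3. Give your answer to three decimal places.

0.268

SS loadings for Component 3 = (-0.04)² + 0.74² + 0.68² + 0.38² + (-0.42)² + 0.27² + (-0.18)² + 0.90² + 0.40² = 2.4077
Proportion of variance = 2.4077 / 9 = 0.2675.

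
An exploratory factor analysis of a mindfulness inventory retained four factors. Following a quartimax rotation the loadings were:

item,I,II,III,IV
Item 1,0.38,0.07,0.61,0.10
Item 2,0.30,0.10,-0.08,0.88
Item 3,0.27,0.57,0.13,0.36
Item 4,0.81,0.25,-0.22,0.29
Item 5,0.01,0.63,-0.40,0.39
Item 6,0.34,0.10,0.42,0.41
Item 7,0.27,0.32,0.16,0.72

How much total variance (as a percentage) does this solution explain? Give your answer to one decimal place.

SS loadings by factor: 1.1520, 0.9116, 0.8058, 1.8367; total = 4.7061.
Total variance with 7 standardized items is 7, so the solution explains 4.7061/7 = 0.6723 = 67.23%.

67.2%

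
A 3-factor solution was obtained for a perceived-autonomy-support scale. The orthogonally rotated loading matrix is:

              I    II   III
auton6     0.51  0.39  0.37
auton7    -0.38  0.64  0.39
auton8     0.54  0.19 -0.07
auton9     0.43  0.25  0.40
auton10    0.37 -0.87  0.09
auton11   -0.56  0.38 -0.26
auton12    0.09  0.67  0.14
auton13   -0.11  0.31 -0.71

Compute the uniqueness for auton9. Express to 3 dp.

0.593

h² = 0.43² + 0.25² + 0.40² = 0.1849 + 0.0625 + 0.1600 = 0.4074
Uniqueness u² = 1 − h² = 1 − 0.4074 = 0.5926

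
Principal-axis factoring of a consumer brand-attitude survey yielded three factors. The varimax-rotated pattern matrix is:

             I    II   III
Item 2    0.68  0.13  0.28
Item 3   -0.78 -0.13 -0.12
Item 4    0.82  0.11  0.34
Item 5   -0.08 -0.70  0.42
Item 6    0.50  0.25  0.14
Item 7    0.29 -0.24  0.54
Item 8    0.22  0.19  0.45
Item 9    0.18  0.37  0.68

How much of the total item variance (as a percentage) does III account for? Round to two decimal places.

17.01%

SS loadings for III = 0.28² + (-0.12)² + 0.34² + 0.42² + 0.14² + 0.54² + 0.45² + 0.68² = 1.3609
With 8 standardized items, total variance = 8. Proportion = 1.3609/8 = 0.1701 → 17.01%.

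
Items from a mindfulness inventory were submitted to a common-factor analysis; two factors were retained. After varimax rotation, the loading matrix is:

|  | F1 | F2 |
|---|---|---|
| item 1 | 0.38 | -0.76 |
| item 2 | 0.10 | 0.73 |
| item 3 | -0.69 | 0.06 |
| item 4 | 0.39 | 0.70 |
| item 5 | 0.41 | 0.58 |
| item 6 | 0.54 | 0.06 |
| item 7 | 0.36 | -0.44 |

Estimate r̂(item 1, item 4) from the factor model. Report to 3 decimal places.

-0.384

r̂ = Σ λ_i·λ_j across factors = (0.38)(0.39) + (-0.76)(0.70)
  = +0.1482 -0.5320 = -0.3838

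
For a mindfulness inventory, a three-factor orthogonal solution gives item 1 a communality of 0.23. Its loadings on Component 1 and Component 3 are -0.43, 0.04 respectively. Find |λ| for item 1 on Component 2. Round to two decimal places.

Under orthogonal rotation h² = Σλ², so λ_Component 2² = h² − (0.1865) = 0.23 − 0.1865 = 0.0435.
|λ| = √0.0435 = 0.2086.

0.21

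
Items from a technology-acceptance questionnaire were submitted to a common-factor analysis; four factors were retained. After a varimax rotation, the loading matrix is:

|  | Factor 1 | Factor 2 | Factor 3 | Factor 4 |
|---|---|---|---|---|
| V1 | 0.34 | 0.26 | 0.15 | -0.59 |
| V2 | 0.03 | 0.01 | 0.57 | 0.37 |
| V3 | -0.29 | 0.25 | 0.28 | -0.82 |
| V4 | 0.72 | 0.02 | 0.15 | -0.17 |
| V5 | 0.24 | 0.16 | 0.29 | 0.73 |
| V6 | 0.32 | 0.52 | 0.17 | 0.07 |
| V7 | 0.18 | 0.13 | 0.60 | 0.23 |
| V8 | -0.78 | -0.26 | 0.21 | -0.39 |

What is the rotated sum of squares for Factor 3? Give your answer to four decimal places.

SS loadings for Factor 3 = 0.15² + 0.57² + 0.28² + 0.15² + 0.29² + 0.17² + 0.60² + 0.21² = 0.0225 + 0.3249 + 0.0784 + 0.0225 + 0.0841 + 0.0289 + 0.3600 + 0.0441 = 0.9654

0.9654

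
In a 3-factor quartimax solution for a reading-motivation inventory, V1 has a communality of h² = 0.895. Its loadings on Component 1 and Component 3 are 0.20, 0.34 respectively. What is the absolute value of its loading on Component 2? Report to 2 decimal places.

0.86

Under orthogonal rotation h² = Σλ², so λ_Component 2² = h² − (0.1556) = 0.895 − 0.1556 = 0.7394.
|λ| = √0.7394 = 0.8599.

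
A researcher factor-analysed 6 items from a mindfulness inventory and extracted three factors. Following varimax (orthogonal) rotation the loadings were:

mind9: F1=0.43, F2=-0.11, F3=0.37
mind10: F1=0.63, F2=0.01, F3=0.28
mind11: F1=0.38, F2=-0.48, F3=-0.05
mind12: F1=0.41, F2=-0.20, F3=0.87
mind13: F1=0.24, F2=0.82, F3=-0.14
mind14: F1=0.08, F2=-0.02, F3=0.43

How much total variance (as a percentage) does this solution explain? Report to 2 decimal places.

Communalities: 0.3339, 0.4754, 0.3773, 0.9650, 0.7496, 0.1917; Σh² = 3.0929.
Total variance with 6 standardized items is 6, so the solution explains 3.0929/6 = 0.5155 = 51.55%.

51.55%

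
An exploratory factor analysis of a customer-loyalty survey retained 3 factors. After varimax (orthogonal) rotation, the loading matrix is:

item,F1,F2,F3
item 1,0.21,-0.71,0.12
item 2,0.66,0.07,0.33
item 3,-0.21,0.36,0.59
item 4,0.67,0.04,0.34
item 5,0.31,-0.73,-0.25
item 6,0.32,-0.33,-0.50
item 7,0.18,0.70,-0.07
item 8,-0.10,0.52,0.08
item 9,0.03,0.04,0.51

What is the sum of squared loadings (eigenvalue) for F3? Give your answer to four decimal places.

SS loadings for F3 = 0.12² + 0.33² + 0.59² + 0.34² + (-0.25)² + (-0.50)² + (-0.07)² + 0.08² + 0.51² = 0.0144 + 0.1089 + 0.3481 + 0.1156 + 0.0625 + 0.2500 + 0.0049 + 0.0064 + 0.2601 = 1.1709

1.1709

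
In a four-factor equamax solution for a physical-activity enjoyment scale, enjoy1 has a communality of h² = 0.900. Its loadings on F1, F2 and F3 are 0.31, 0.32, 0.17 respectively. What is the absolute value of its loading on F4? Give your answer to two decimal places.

Under orthogonal rotation h² = Σλ², so λ_F4² = h² − (0.2274) = 0.900 − 0.2274 = 0.6726.
|λ| = √0.6726 = 0.8201.

0.82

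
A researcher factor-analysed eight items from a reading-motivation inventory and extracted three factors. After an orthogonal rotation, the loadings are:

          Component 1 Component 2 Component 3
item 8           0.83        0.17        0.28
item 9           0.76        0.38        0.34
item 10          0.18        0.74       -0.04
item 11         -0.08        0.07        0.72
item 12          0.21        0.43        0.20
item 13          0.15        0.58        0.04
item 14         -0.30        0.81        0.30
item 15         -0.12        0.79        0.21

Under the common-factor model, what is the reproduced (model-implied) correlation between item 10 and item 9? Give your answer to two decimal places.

0.40

r̂ = Σ λ_i·λ_j across factors = (0.18)(0.76) + (0.74)(0.38) + (-0.04)(0.34)
  = +0.1368 +0.2812 -0.0136 = 0.4044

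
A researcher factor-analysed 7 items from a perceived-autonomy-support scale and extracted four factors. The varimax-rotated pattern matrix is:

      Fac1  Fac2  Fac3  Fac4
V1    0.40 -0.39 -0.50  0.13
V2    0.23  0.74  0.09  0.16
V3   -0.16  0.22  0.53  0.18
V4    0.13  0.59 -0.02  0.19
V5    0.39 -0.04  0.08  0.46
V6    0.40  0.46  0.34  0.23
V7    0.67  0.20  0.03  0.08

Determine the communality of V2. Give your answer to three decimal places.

0.634

h² = 0.23² + 0.74² + 0.09² + 0.16² = 0.0529 + 0.5476 + 0.0081 + 0.0256 = 0.6342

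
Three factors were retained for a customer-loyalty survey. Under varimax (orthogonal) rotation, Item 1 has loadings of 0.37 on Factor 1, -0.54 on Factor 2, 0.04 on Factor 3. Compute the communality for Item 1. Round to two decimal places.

h² = 0.37² + (-0.54)² + 0.04² = 0.1369 + 0.2916 + 0.0016 = 0.4301

0.43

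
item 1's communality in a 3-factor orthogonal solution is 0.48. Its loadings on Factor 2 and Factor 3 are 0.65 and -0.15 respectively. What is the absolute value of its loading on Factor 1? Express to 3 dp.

Under orthogonal rotation h² = Σλ², so λ_Factor 1² = h² − (0.4450) = 0.48 − 0.4450 = 0.0350.
|λ| = √0.0350 = 0.1871.

0.187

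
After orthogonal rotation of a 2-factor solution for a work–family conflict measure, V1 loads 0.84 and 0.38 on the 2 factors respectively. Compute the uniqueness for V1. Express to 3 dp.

0.150

h² = 0.84² + 0.38² = 0.7056 + 0.1444 = 0.8500
Uniqueness u² = 1 − h² = 1 − 0.8500 = 0.1500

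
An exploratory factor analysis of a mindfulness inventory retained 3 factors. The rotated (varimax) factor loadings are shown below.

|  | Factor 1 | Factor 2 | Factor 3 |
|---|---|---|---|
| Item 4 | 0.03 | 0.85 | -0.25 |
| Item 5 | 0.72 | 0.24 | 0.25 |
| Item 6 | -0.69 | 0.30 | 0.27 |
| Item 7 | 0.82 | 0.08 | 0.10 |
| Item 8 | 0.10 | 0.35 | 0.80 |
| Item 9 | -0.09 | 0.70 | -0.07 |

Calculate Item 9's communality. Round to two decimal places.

0.50

h² = (-0.09)² + 0.70² + (-0.07)² = 0.0081 + 0.4900 + 0.0049 = 0.5030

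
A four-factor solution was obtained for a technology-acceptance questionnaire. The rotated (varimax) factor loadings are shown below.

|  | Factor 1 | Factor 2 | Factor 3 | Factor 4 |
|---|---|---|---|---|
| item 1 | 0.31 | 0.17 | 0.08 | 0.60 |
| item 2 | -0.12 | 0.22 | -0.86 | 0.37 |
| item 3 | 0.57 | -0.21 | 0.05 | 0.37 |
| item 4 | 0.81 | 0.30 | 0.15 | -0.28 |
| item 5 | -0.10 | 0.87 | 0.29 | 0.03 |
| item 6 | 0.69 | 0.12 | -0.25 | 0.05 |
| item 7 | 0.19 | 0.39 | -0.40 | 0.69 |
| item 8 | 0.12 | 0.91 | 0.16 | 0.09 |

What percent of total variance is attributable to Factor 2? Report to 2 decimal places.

24.54%

SS loadings for Factor 2 = 0.17² + 0.22² + (-0.21)² + 0.30² + 0.87² + 0.12² + 0.39² + 0.91² = 1.9629
With 8 standardized items, total variance = 8. Proportion = 1.9629/8 = 0.2454 → 24.54%.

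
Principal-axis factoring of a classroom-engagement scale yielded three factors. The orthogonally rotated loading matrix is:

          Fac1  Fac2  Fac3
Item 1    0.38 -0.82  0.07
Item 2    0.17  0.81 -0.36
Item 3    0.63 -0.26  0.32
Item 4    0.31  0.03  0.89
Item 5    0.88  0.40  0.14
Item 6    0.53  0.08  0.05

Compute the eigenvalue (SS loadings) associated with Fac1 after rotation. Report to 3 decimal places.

1.722

SS loadings for Fac1 = 0.38² + 0.17² + 0.63² + 0.31² + 0.88² + 0.53² = 0.1444 + 0.0289 + 0.3969 + 0.0961 + 0.7744 + 0.2809 = 1.7216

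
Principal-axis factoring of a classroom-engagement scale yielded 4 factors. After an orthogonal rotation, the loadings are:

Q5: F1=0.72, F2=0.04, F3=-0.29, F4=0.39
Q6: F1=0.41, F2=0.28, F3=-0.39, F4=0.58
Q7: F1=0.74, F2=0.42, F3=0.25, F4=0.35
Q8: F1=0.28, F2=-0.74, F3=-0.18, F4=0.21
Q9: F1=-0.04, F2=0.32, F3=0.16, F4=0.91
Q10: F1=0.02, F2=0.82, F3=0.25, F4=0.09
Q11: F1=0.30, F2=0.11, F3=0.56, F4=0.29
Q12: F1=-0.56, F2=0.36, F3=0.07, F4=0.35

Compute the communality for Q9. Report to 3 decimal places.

h² = (-0.04)² + 0.32² + 0.16² + 0.91² = 0.0016 + 0.1024 + 0.0256 + 0.8281 = 0.9577

0.958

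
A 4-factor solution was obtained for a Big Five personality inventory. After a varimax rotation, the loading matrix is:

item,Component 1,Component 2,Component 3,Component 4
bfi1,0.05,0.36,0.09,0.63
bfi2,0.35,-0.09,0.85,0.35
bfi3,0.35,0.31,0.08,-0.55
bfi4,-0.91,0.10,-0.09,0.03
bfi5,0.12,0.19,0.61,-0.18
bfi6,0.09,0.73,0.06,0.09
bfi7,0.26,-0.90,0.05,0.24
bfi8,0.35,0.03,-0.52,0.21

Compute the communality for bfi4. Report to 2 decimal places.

0.85

h² = (-0.91)² + 0.10² + (-0.09)² + 0.03² = 0.8281 + 0.0100 + 0.0081 + 0.0009 = 0.8471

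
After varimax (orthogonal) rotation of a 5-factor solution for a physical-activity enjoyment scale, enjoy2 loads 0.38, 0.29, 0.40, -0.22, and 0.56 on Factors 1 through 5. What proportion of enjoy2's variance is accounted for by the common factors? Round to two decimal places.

h² = 0.38² + 0.29² + 0.40² + (-0.22)² + 0.56² = 0.1444 + 0.0841 + 0.1600 + 0.0484 + 0.3136 = 0.7505

0.75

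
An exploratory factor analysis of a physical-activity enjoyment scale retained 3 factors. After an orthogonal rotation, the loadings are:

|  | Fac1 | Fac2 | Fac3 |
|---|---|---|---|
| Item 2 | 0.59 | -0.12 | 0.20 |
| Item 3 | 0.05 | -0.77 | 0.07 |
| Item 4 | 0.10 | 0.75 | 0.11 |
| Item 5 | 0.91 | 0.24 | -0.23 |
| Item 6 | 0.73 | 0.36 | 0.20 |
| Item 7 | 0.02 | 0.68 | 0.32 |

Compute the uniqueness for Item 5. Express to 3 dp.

h² = 0.91² + 0.24² + (-0.23)² = 0.8281 + 0.0576 + 0.0529 = 0.9386
Uniqueness u² = 1 − h² = 1 − 0.9386 = 0.0614

0.061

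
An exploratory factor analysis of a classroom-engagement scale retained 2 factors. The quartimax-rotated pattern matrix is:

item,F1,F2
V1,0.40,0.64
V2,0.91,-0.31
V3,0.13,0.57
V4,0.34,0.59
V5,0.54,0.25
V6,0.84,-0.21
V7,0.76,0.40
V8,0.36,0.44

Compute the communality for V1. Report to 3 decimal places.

h² = 0.40² + 0.64² = 0.1600 + 0.4096 = 0.5696

0.570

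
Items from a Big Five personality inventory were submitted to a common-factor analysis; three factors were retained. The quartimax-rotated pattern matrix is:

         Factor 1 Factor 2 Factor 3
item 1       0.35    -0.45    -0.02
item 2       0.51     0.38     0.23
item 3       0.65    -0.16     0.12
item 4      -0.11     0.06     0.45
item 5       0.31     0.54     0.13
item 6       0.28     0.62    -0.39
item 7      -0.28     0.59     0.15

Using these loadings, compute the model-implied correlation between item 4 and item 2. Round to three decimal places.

0.070

r̂ = Σ λ_i·λ_j across factors = (-0.11)(0.51) + (0.06)(0.38) + (0.45)(0.23)
  = -0.0561 +0.0228 +0.1035 = 0.0702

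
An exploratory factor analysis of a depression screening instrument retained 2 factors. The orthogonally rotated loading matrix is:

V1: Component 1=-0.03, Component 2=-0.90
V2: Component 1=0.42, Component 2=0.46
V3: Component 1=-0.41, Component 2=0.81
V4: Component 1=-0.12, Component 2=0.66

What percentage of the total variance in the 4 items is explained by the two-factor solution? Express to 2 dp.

61.83%

SS loadings by factor: 0.3598, 2.1133; total = 2.4731.
Total variance with 4 standardized items is 4, so the solution explains 2.4731/4 = 0.6183 = 61.83%.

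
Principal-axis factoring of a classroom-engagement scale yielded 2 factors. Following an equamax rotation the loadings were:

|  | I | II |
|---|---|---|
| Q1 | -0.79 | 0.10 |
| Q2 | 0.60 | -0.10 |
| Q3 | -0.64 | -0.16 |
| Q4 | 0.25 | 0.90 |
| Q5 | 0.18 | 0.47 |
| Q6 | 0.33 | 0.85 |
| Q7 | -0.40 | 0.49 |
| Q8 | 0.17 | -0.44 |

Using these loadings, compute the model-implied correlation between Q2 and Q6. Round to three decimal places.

r̂ = Σ λ_i·λ_j across factors = (0.60)(0.33) + (-0.10)(0.85)
  = +0.1980 -0.0850 = 0.1130

0.113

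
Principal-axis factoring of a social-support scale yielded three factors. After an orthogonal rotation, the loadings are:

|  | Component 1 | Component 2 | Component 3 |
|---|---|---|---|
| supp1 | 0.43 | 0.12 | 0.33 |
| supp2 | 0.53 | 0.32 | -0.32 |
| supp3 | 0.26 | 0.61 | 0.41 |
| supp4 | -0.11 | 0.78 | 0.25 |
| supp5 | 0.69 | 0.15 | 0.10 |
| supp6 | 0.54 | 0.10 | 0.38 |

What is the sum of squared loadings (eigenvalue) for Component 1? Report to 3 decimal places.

1.313

SS loadings for Component 1 = 0.43² + 0.53² + 0.26² + (-0.11)² + 0.69² + 0.54² = 0.1849 + 0.2809 + 0.0676 + 0.0121 + 0.4761 + 0.2916 = 1.3132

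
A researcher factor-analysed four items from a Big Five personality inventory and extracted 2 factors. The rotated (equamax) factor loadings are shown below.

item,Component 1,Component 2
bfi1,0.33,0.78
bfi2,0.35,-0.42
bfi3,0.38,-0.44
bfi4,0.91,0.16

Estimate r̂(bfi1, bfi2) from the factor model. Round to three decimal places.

r̂ = Σ λ_i·λ_j across factors = (0.33)(0.35) + (0.78)(-0.42)
  = +0.1155 -0.3276 = -0.2121

-0.212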